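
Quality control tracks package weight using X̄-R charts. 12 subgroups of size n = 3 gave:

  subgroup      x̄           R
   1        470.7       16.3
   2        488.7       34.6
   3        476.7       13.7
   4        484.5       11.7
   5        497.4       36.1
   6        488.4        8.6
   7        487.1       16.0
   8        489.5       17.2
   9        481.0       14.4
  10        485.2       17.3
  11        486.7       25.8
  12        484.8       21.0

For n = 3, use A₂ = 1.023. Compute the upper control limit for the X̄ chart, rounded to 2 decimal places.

X̄̄ = (470.7 + 488.7 + 476.7 + 484.5 + 497.4 + 488.4 + 487.1 + 489.5 + 481.0 + 485.2 + 486.7 + 484.8) / 12 = 5820.7000 / 12 = 485.0583
R̄ = (16.3 + 34.6 + 13.7 + 11.7 + 36.1 + 8.6 + 16.0 + 17.2 + 14.4 + 17.3 + 25.8 + 21.0) / 12 = 232.7000 / 12 = 19.3917
UCL = X̄̄ + A₂·R̄ = 485.0583 + 1.023 × 19.3917 = 504.8960

504.90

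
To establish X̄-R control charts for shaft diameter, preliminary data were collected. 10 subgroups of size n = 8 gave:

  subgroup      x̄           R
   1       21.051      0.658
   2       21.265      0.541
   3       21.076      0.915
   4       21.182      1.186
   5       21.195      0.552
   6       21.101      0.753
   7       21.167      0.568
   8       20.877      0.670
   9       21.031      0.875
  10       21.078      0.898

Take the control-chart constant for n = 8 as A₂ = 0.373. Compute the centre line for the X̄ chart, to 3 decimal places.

X̄̄ = (21.051 + 21.265 + 21.076 + 21.182 + 21.195 + 21.101 + 21.167 + 20.877 + 21.031 + 21.078) / 10 = 211.0230 / 10 = 21.1023
CL = X̄̄ = 21.1023

21.102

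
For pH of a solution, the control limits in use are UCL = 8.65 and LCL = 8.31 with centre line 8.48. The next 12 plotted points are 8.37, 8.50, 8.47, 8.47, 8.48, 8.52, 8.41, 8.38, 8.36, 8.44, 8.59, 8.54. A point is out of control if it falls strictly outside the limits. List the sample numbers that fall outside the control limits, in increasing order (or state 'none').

All 12 points lie within [8.31, 8.65].

none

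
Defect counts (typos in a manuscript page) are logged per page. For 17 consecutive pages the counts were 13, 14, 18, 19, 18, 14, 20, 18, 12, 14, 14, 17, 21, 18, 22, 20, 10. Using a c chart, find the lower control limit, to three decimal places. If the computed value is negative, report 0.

4.370

c̄ = (13 + 14 + 18 + 19 + 18 + 14 + 20 + 18 + 12 + 14 + 14 + 17 + 21 + 18 + 22 + 20 + 10) / 17 = 282 / 17 = 16.5882
LCL = c̄ − 3√c̄ = 16.5882 − 3 × 4.0729 = 4.3696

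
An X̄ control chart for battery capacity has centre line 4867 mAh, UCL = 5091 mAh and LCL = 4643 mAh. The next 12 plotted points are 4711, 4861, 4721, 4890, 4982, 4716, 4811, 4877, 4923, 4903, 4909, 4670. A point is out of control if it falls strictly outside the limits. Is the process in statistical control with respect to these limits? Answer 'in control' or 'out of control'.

in control

All 12 points lie within [4643, 5091].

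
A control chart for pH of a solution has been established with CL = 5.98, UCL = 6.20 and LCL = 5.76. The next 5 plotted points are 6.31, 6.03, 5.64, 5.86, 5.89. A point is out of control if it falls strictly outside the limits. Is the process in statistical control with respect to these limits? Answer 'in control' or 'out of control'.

Compare each point to [5.76, 6.20]: sample 1 = 6.31 > UCL; sample 3 = 5.64 < LCL.

out of control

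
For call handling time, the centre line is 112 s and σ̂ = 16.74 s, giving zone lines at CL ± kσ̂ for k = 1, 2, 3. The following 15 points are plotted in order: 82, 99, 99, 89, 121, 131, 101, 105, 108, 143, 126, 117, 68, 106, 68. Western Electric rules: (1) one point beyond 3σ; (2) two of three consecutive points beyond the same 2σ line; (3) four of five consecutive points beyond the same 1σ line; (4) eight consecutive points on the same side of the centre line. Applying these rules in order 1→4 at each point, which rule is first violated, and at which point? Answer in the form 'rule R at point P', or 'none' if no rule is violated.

Zone of each point (C = within 1σ̂, B = 1σ̂–2σ̂, A = 2σ̂–3σ̂, * = beyond 3σ̂; sign = side of CL): 1:-B, 2:-C, 3:-C, 4:-B, 5:+C, 6:+B, 7:-C, 8:-C, 9:-C, 10:+B, 11:+C, 12:+C, 13:-A, 14:-C, 15:-A
Rule 2 (two of three consecutive points beyond the same 2σ limit) is satisfied at point 15.

rule 2 at point 15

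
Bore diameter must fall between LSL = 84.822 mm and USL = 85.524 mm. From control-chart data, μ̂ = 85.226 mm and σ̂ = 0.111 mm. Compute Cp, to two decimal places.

1.05

Cp = (USL − LSL) / (6σ̂) = (85.524 − 84.822) / (6 × 0.111) = 0.7020 / 0.6660 = 1.0541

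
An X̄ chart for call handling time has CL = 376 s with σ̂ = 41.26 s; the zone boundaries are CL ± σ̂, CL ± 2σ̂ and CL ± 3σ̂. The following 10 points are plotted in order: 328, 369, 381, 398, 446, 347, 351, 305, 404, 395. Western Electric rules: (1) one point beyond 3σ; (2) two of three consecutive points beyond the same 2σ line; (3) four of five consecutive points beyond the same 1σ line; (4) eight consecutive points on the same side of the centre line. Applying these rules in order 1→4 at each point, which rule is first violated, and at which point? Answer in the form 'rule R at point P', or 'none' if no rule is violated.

none

Zone of each point (C = within 1σ̂, B = 1σ̂–2σ̂, A = 2σ̂–3σ̂, * = beyond 3σ̂; sign = side of CL): 1:-B, 2:-C, 3:+C, 4:+C, 5:+B, 6:-C, 7:-C, 8:-B, 9:+C, 10:+C
No rule fires across all 10 points.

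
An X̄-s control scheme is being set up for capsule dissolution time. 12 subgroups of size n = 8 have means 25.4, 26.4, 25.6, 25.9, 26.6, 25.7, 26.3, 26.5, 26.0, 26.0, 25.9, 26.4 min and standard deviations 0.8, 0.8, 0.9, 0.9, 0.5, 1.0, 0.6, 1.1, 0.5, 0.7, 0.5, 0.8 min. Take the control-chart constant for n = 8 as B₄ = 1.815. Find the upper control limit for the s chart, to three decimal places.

s̄ = (0.8 + 0.8 + 0.9 + 0.9 + 0.5 + 1.0 + 0.6 + 1.1 + 0.5 + 0.7 + 0.5 + 0.8) / 12 = 0.7583
UCL_s = B₄·s̄ = 1.815 × 0.7583 = 1.3764

1.376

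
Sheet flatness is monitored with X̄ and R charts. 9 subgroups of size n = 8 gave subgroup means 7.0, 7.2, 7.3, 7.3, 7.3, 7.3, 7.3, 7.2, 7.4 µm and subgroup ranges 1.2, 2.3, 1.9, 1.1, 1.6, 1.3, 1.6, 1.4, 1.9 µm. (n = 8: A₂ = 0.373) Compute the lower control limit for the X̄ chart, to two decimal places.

X̄̄ = (7.0 + 7.2 + 7.3 + 7.3 + 7.3 + 7.3 + 7.3 + 7.2 + 7.4) / 9 = 65.3000 / 9 = 7.2556
R̄ = (1.2 + 2.3 + 1.9 + 1.1 + 1.6 + 1.3 + 1.6 + 1.4 + 1.9) / 9 = 14.3000 / 9 = 1.5889
LCL = X̄̄ − A₂·R̄ = 7.2556 − 0.373 × 1.5889 = 6.6629

6.66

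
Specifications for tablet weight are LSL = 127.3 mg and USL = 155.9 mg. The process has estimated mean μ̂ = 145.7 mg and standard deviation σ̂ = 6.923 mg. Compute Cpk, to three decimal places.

0.491

Cpu = (USL − μ̂) / (3σ̂) = (155.9 − 145.7) / (3 × 6.923) = 0.4911; Cpl = (μ̂ − LSL) / (3σ̂) = (145.7 − 127.3) / (3 × 6.923) = 0.8859; Cpk = min(Cpu, Cpl) = 0.4911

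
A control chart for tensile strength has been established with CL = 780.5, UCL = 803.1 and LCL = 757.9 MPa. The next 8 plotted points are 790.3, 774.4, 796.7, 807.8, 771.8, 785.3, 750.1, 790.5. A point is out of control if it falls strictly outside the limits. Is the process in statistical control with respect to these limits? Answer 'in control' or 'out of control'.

Compare each point to [757.9, 803.1]: sample 4 = 807.8 > UCL; sample 7 = 750.1 < LCL.

out of control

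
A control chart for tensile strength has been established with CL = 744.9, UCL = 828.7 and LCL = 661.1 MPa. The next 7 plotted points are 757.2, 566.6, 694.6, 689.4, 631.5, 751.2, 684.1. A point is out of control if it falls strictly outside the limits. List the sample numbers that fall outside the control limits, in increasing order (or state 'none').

2, 5

Compare each point to [661.1, 828.7]: sample 2 = 566.6 < LCL; sample 5 = 631.5 < LCL.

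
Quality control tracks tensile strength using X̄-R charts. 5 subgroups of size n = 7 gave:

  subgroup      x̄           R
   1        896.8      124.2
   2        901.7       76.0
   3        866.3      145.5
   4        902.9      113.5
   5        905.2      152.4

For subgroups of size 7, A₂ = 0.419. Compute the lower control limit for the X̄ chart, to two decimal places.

843.33

X̄̄ = (896.8 + 901.7 + 866.3 + 902.9 + 905.2) / 5 = 4472.9000 / 5 = 894.5800
R̄ = (124.2 + 76.0 + 145.5 + 113.5 + 152.4) / 5 = 611.6000 / 5 = 122.3200
LCL = X̄̄ − A₂·R̄ = 894.5800 − 0.419 × 122.3200 = 843.3279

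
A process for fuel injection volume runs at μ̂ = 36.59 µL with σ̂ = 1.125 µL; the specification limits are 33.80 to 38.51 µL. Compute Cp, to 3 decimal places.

Cp = (USL − LSL) / (6σ̂) = (38.51 − 33.80) / (6 × 1.125) = 4.7100 / 6.7500 = 0.6978

0.698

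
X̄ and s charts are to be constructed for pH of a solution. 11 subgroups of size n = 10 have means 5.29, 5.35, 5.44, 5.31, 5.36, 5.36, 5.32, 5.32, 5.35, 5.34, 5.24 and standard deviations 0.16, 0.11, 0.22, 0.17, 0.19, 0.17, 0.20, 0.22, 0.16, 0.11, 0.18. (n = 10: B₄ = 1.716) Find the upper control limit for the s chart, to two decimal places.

0.29

s̄ = (0.16 + 0.11 + 0.22 + 0.17 + 0.19 + 0.17 + 0.20 + 0.22 + 0.16 + 0.11 + 0.18) / 11 = 0.1718
UCL_s = B₄·s̄ = 1.716 × 0.1718 = 0.2948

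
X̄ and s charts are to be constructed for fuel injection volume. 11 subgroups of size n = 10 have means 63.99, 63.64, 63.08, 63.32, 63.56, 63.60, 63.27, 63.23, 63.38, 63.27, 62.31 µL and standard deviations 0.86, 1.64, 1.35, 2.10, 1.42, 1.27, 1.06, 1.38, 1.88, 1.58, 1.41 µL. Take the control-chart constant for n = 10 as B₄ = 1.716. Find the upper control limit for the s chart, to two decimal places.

s̄ = (0.86 + 1.64 + 1.35 + 2.10 + 1.42 + 1.27 + 1.06 + 1.38 + 1.88 + 1.58 + 1.41) / 11 = 1.4500
UCL_s = B₄·s̄ = 1.716 × 1.4500 = 2.4882

2.49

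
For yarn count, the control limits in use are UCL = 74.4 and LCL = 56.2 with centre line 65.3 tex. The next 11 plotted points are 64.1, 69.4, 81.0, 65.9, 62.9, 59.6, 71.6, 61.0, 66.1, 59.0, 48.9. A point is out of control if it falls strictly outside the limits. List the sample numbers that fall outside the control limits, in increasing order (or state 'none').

Compare each point to [56.2, 74.4]: sample 3 = 81.0 > UCL; sample 11 = 48.9 < LCL.

3, 11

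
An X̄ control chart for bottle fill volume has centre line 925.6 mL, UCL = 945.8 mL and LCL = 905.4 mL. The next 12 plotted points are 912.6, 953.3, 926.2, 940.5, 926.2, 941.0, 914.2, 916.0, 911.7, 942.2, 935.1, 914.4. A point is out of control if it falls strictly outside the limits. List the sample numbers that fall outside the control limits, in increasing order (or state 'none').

Compare each point to [905.4, 945.8]: sample 2 = 953.3 > UCL.

2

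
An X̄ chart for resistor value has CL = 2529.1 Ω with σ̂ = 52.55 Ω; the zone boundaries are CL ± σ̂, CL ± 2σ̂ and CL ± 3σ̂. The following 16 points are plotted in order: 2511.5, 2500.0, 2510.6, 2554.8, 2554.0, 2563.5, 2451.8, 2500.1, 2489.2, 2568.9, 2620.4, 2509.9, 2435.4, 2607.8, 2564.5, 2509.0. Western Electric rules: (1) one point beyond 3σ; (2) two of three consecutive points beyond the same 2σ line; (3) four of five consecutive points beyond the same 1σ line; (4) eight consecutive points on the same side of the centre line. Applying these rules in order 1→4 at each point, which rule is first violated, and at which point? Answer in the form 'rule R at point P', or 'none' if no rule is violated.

Zone of each point (C = within 1σ̂, B = 1σ̂–2σ̂, A = 2σ̂–3σ̂, * = beyond 3σ̂; sign = side of CL): 1:-C, 2:-C, 3:-C, 4:+C, 5:+C, 6:+C, 7:-B, 8:-C, 9:-C, 10:+C, 11:+B, 12:-C, 13:-B, 14:+B, 15:+C, 16:-C
No rule fires across all 16 points.

none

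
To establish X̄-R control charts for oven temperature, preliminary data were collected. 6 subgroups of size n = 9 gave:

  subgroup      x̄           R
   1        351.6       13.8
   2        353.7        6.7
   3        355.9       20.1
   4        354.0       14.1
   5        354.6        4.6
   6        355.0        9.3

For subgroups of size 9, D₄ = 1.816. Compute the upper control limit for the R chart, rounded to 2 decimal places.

R̄ = (13.8 + 6.7 + 20.1 + 14.1 + 4.6 + 9.3) / 6 = 68.6000 / 6 = 11.4333
UCL_R = D₄·R̄ = 1.816 × 11.4333 = 20.7629

20.76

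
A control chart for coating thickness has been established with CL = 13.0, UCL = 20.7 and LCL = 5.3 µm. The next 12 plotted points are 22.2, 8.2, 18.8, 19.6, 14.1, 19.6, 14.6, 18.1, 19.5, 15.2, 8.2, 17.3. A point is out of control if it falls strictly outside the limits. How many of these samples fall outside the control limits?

1

Compare each point to [5.3, 20.7]: sample 1 = 22.2 > UCL.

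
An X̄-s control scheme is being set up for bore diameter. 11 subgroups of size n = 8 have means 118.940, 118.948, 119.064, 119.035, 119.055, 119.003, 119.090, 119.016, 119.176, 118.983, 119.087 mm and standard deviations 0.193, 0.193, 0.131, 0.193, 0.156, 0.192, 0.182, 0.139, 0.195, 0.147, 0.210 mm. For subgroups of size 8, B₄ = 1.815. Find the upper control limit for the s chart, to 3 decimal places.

0.319

s̄ = (0.193 + 0.193 + 0.131 + 0.193 + 0.156 + 0.192 + 0.182 + 0.139 + 0.195 + 0.147 + 0.210) / 11 = 0.1755
UCL_s = B₄·s̄ = 1.815 × 0.1755 = 0.3186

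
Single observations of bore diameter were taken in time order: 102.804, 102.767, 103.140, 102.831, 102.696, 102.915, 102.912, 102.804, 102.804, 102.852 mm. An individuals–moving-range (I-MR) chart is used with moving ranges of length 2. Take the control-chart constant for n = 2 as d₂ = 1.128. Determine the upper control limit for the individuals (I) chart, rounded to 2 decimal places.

X̄ = (102.804 + 102.767 + 103.140 + 102.831 + 102.696 + 102.915 + 102.912 + 102.804 + 102.804 + 102.852) / 10 = 102.8525
Moving ranges: 0.037, 0.373, 0.309, 0.135, 0.219, 0.003, 0.108, 0.000, 0.048; M̄R̄ = 1.2320 / 9 = 0.1369
UCL = X̄ + 3·M̄R̄/d₂ = 102.8525 + 3 × 0.1369 / 1.128 = 103.2166

103.22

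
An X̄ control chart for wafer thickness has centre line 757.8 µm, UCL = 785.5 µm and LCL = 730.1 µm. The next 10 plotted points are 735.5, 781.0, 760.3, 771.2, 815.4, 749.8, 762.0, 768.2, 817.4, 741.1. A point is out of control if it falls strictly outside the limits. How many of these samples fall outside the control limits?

Compare each point to [730.1, 785.5]: sample 5 = 815.4 > UCL; sample 9 = 817.4 > UCL.

2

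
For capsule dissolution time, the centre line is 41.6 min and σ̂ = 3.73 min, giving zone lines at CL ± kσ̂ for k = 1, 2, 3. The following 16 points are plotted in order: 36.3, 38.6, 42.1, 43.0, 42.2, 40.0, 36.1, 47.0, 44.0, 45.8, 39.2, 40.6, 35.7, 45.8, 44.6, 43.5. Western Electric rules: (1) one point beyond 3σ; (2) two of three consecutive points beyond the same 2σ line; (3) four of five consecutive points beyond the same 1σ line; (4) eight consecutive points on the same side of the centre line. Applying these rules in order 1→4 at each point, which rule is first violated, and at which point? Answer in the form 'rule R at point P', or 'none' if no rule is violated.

none

Zone of each point (C = within 1σ̂, B = 1σ̂–2σ̂, A = 2σ̂–3σ̂, * = beyond 3σ̂; sign = side of CL): 1:-B, 2:-C, 3:+C, 4:+C, 5:+C, 6:-C, 7:-B, 8:+B, 9:+C, 10:+B, 11:-C, 12:-C, 13:-B, 14:+B, 15:+C, 16:+C
No rule fires across all 16 points.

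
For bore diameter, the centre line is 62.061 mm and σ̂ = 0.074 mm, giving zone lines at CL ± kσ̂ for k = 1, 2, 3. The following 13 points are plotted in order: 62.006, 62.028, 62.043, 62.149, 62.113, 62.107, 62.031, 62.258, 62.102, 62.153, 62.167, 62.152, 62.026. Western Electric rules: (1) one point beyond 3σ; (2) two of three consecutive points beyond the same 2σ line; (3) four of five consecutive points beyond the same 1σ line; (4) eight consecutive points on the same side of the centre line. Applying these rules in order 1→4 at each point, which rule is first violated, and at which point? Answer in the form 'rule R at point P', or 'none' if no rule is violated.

rule 3 at point 12

Zone of each point (C = within 1σ̂, B = 1σ̂–2σ̂, A = 2σ̂–3σ̂, * = beyond 3σ̂; sign = side of CL): 1:-C, 2:-C, 3:-C, 4:+B, 5:+C, 6:+C, 7:-C, 8:+A, 9:+C, 10:+B, 11:+B, 12:+B, 13:-C
Rule 3 (four of five consecutive points beyond the same 1σ limit) is satisfied at point 12.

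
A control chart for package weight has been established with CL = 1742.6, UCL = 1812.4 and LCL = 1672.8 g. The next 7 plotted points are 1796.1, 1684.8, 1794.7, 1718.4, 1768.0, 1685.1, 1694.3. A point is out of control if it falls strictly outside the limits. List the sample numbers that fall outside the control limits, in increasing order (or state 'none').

All 7 points lie within [1672.8, 1812.4].

none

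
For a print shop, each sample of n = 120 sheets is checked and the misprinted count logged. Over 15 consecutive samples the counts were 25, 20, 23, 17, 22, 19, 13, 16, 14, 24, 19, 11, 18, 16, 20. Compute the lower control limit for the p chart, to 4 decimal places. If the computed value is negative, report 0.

p̄ = Σdᵢ / (k·n) = 277 / (15 × 120) = 0.15389
LCL = p̄ − 3·√(p̄(1−p̄)/n) = 0.15389 − 3 × 0.03294 = 0.05507

0.0551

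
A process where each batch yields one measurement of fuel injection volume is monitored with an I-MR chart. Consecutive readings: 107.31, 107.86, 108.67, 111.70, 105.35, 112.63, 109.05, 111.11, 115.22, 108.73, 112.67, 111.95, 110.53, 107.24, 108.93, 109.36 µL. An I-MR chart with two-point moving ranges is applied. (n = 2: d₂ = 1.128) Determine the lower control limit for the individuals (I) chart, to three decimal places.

101.783

X̄ = (107.31 + 107.86 + 108.67 + 111.70 + 105.35 + 112.63 + 109.05 + 111.11 + 115.22 + 108.73 + 112.67 + 111.95 + 110.53 + 107.24 + 108.93 + 109.36) / 16 = 109.8944
Moving ranges: 0.55, 0.81, 3.03, 6.35, 7.28, 3.58, 2.06, 4.11, 6.49, 3.94, 0.72, 1.42, 3.29, 1.69, 0.43; M̄R̄ = 45.7500 / 15 = 3.0500
LCL = X̄ − 3·M̄R̄/d₂ = 109.8944 − 3 × 3.0500 / 1.128 = 101.7827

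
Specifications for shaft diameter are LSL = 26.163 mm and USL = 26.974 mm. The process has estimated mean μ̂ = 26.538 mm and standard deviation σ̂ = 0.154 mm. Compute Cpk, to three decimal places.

Cpu = (USL − μ̂) / (3σ̂) = (26.974 − 26.538) / (3 × 0.154) = 0.9437; Cpl = (μ̂ − LSL) / (3σ̂) = (26.538 − 26.163) / (3 × 0.154) = 0.8117; Cpk = min(Cpu, Cpl) = 0.8117

0.812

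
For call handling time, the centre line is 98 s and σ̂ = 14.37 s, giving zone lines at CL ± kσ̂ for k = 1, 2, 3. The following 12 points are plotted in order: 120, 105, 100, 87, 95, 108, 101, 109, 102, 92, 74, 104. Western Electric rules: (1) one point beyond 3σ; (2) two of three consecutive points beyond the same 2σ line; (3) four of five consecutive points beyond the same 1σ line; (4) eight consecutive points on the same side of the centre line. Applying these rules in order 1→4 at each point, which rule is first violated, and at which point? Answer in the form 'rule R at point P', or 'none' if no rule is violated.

Zone of each point (C = within 1σ̂, B = 1σ̂–2σ̂, A = 2σ̂–3σ̂, * = beyond 3σ̂; sign = side of CL): 1:+B, 2:+C, 3:+C, 4:-C, 5:-C, 6:+C, 7:+C, 8:+C, 9:+C, 10:-C, 11:-B, 12:+C
No rule fires across all 12 points.

none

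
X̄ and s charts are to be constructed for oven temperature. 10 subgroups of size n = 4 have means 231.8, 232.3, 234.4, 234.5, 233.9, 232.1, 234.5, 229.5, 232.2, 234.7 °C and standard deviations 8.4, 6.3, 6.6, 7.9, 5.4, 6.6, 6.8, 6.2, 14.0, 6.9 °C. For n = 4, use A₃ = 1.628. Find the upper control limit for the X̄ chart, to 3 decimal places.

245.216

X̄̄ = (231.8 + 232.3 + 234.4 + 234.5 + 233.9 + 232.1 + 234.5 + 229.5 + 232.2 + 234.7) / 10 = 232.9900
s̄ = (8.4 + 6.3 + 6.6 + 7.9 + 5.4 + 6.6 + 6.8 + 6.2 + 14.0 + 6.9) / 10 = 7.5100
UCL = X̄̄ + A₃·s̄ = 232.9900 + 1.628 × 7.5100 = 245.2163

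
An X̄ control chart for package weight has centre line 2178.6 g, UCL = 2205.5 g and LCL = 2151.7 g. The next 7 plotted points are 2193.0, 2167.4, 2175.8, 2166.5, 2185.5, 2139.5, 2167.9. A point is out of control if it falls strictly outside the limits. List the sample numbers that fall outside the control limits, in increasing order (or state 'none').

6

Compare each point to [2151.7, 2205.5]: sample 6 = 2139.5 < LCL.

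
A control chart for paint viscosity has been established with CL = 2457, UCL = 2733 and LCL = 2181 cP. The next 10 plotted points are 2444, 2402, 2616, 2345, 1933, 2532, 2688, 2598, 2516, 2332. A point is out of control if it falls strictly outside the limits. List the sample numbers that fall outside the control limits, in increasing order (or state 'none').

5

Compare each point to [2181, 2733]: sample 5 = 1933 < LCL.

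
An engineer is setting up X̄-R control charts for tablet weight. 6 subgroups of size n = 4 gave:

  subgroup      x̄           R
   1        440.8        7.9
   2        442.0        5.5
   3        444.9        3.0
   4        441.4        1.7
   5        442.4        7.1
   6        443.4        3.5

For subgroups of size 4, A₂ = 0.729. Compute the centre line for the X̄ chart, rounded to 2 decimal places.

X̄̄ = (440.8 + 442.0 + 444.9 + 441.4 + 442.4 + 443.4) / 6 = 2654.9000 / 6 = 442.4833
CL = X̄̄ = 442.4833

442.48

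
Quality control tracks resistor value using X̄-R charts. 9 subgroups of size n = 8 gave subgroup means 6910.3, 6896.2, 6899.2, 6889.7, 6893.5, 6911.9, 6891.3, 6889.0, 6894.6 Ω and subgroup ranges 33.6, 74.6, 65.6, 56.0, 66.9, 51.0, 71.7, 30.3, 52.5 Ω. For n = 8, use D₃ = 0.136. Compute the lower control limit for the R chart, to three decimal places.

7.589

R̄ = (33.6 + 74.6 + 65.6 + 56.0 + 66.9 + 51.0 + 71.7 + 30.3 + 52.5) / 9 = 502.2000 / 9 = 55.8000
LCL_R = D₃·R̄ = 0.136 × 55.8000 = 7.5888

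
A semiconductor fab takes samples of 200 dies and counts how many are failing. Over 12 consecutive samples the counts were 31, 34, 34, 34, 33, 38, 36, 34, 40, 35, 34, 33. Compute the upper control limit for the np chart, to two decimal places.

50.73

p̄ = Σdᵢ / (k·n) = 416 / (12 × 200) = 0.17333
UCL = np̄ + 3·√(np̄(1−p̄)) = 34.6667 + 3 × √(34.6667×0.82667) = 34.6667 + 3 × 5.3533 = 50.7266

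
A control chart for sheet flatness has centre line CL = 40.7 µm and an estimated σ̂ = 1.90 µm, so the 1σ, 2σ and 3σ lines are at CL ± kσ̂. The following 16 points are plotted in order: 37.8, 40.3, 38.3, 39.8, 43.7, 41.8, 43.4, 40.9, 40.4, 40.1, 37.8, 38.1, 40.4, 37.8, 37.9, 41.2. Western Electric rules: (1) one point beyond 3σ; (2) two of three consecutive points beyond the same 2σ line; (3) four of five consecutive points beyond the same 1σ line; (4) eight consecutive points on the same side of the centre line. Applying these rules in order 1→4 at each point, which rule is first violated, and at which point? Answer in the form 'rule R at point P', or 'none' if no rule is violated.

Zone of each point (C = within 1σ̂, B = 1σ̂–2σ̂, A = 2σ̂–3σ̂, * = beyond 3σ̂; sign = side of CL): 1:-B, 2:-C, 3:-B, 4:-C, 5:+B, 6:+C, 7:+B, 8:+C, 9:-C, 10:-C, 11:-B, 12:-B, 13:-C, 14:-B, 15:-B, 16:+C
Rule 3 (four of five consecutive points beyond the same 1σ limit) is satisfied at point 15.

rule 3 at point 15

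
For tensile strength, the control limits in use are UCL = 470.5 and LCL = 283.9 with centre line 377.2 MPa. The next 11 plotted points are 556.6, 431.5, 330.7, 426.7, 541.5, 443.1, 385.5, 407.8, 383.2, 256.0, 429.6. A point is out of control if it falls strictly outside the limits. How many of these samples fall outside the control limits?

Compare each point to [283.9, 470.5]: sample 1 = 556.6 > UCL; sample 5 = 541.5 > UCL; sample 10 = 256.0 < LCL.

3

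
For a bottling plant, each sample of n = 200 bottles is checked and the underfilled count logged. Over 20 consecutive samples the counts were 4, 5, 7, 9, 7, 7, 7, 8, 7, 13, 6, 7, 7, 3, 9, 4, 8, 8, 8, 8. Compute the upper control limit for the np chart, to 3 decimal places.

p̄ = Σdᵢ / (k·n) = 142 / (20 × 200) = 0.03550
UCL = np̄ + 3·√(np̄(1−p̄)) = 7.1000 + 3 × √(7.1000×0.96450) = 7.1000 + 3 × 2.6169 = 14.9506

14.951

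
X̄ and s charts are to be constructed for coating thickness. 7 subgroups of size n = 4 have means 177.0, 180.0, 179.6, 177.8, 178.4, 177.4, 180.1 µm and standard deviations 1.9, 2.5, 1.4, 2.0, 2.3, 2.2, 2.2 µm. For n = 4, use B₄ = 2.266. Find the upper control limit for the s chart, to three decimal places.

s̄ = (1.9 + 2.5 + 1.4 + 2.0 + 2.3 + 2.2 + 2.2) / 7 = 2.0714
UCL_s = B₄·s̄ = 2.266 × 2.0714 = 4.6939

4.694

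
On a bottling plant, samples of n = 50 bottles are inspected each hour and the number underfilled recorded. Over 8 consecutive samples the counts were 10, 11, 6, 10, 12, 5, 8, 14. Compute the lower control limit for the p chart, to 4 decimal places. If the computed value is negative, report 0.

p̄ = Σdᵢ / (k·n) = 76 / (8 × 50) = 0.19000
LCL = p̄ − 3·√(p̄(1−p̄)/n) = 0.19000 − 3 × 0.05548 = 0.02356

0.0236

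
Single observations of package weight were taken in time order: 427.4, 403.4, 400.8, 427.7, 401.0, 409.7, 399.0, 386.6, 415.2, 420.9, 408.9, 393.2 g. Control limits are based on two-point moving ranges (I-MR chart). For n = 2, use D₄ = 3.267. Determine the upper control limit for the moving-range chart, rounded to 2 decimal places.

Moving ranges: 24.0, 2.6, 26.9, 26.7, 8.7, 10.7, 12.4, 28.6, 5.7, 12.0, 15.7; M̄R̄ = 174.0000 / 11 = 15.8182
UCL_MR = D₄·M̄R̄ = 3.267 × 15.8182 = 51.6780

51.68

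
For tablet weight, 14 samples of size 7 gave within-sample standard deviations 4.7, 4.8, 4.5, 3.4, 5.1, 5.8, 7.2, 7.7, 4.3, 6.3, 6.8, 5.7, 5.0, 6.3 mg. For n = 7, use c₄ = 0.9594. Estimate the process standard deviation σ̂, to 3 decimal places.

s̄ = (4.7 + 4.8 + 4.5 + 3.4 + 5.1 + 5.8 + 7.2 + 7.7 + 4.3 + 6.3 + 6.8 + 5.7 + 5.0 + 6.3) / 14 = 5.5429
σ̂ = s̄ / c₄ = 5.5429 / 0.9594 = 5.7774

5.777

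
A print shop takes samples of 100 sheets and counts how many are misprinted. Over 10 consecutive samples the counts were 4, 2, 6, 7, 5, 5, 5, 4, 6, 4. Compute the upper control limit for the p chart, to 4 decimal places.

0.1121

p̄ = Σdᵢ / (k·n) = 48 / (10 × 100) = 0.04800
UCL = p̄ + 3·√(p̄(1−p̄)/n) = 0.04800 + 3 × √(0.04800×0.95200/100) = 0.04800 + 3 × 0.02138 = 0.11213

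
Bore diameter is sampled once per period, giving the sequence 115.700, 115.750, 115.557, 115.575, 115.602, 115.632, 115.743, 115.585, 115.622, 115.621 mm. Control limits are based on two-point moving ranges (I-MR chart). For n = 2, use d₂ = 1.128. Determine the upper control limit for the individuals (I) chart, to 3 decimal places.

X̄ = (115.700 + 115.750 + 115.557 + 115.575 + 115.602 + 115.632 + 115.743 + 115.585 + 115.622 + 115.621) / 10 = 115.6387
Moving ranges: 0.050, 0.193, 0.018, 0.027, 0.030, 0.111, 0.158, 0.037, 0.001; M̄R̄ = 0.6250 / 9 = 0.0694
UCL = X̄ + 3·M̄R̄/d₂ = 115.6387 + 3 × 0.0694 / 1.128 = 115.8234

115.823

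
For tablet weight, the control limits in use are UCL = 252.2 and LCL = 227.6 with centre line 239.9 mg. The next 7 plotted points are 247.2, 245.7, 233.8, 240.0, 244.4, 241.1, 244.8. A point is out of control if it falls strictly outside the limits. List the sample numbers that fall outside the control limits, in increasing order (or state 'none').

none

All 7 points lie within [227.6, 252.2].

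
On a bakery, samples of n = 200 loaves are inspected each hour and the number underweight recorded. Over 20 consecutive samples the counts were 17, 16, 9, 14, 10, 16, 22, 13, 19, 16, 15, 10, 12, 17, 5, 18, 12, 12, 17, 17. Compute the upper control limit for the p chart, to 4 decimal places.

p̄ = Σdᵢ / (k·n) = 287 / (20 × 200) = 0.07175
UCL = p̄ + 3·√(p̄(1−p̄)/n) = 0.07175 + 3 × √(0.07175×0.92825/200) = 0.07175 + 3 × 0.01825 = 0.12650

0.1265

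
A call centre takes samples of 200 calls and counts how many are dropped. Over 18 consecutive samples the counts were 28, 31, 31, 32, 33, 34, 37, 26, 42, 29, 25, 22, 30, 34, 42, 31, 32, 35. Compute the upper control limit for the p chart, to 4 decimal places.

p̄ = Σdᵢ / (k·n) = 574 / (18 × 200) = 0.15944
UCL = p̄ + 3·√(p̄(1−p̄)/n) = 0.15944 + 3 × √(0.15944×0.84056/200) = 0.15944 + 3 × 0.02589 = 0.23710

0.2371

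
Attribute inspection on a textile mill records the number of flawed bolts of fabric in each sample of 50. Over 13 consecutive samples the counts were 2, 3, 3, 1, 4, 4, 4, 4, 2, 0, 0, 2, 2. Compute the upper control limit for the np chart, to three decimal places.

p̄ = Σdᵢ / (k·n) = 31 / (13 × 50) = 0.04769
UCL = np̄ + 3·√(np̄(1−p̄)) = 2.3846 + 3 × √(2.3846×0.95231) = 2.3846 + 3 × 1.5069 = 6.9055

6.905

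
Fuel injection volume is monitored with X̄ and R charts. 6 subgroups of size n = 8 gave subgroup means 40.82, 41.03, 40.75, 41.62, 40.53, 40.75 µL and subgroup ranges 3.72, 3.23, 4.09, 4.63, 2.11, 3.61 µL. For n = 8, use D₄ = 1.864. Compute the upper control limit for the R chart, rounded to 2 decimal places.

R̄ = (3.72 + 3.23 + 4.09 + 4.63 + 2.11 + 3.61) / 6 = 21.3900 / 6 = 3.5650
UCL_R = D₄·R̄ = 1.864 × 3.5650 = 6.6452

6.65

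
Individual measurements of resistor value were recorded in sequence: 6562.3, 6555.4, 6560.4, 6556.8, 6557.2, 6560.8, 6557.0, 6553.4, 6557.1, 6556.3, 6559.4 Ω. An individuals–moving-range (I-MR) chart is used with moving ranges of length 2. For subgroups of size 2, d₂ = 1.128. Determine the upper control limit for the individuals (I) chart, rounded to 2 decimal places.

6567.00

X̄ = (6562.3 + 6555.4 + 6560.4 + 6556.8 + 6557.2 + 6560.8 + 6557.0 + 6553.4 + 6557.1 + 6556.3 + 6559.4) / 11 = 6557.8273
Moving ranges: 6.9, 5.0, 3.6, 0.4, 3.6, 3.8, 3.6, 3.7, 0.8, 3.1; M̄R̄ = 34.5000 / 10 = 3.4500
UCL = X̄ + 3·M̄R̄/d₂ = 6557.8273 + 3 × 3.4500 / 1.128 = 6567.0028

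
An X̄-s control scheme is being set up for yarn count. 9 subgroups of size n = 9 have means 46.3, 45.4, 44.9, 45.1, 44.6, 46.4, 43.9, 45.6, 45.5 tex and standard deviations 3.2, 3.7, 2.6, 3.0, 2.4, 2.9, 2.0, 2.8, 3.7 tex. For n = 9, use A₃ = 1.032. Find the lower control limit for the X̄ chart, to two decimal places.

X̄̄ = (46.3 + 45.4 + 44.9 + 45.1 + 44.6 + 46.4 + 43.9 + 45.6 + 45.5) / 9 = 45.3000
s̄ = (3.2 + 3.7 + 2.6 + 3.0 + 2.4 + 2.9 + 2.0 + 2.8 + 3.7) / 9 = 2.9222
LCL = X̄̄ − A₃·s̄ = 45.3000 − 1.032 × 2.9222 = 42.2843

42.28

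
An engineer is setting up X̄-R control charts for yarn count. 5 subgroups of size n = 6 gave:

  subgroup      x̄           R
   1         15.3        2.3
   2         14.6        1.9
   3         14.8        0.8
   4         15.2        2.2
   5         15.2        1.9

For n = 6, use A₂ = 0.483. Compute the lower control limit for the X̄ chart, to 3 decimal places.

14.141

X̄̄ = (15.3 + 14.6 + 14.8 + 15.2 + 15.2) / 5 = 75.1000 / 5 = 15.0200
R̄ = (2.3 + 1.9 + 0.8 + 2.2 + 1.9) / 5 = 9.1000 / 5 = 1.8200
LCL = X̄̄ − A₂·R̄ = 15.0200 − 0.483 × 1.8200 = 14.1409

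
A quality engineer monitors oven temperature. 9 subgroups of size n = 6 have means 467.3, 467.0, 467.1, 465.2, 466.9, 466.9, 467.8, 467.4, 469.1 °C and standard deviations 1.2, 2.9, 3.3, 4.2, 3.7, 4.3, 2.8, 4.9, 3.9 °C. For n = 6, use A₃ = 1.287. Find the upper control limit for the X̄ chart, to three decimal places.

471.650

X̄̄ = (467.3 + 467.0 + 467.1 + 465.2 + 466.9 + 466.9 + 467.8 + 467.4 + 469.1) / 9 = 467.1889
s̄ = (1.2 + 2.9 + 3.3 + 4.2 + 3.7 + 4.3 + 2.8 + 4.9 + 3.9) / 9 = 3.4667
UCL = X̄̄ + A₃·s̄ = 467.1889 + 1.287 × 3.4667 = 471.6505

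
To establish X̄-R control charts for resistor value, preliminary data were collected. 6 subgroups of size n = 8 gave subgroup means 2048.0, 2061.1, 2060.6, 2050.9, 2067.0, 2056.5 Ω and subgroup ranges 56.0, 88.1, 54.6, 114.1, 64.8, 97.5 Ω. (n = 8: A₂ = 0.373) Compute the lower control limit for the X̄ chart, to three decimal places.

2027.815

X̄̄ = (2048.0 + 2061.1 + 2060.6 + 2050.9 + 2067.0 + 2056.5) / 6 = 12344.1000 / 6 = 2057.3500
R̄ = (56.0 + 88.1 + 54.6 + 114.1 + 64.8 + 97.5) / 6 = 475.1000 / 6 = 79.1833
LCL = X̄̄ − A₂·R̄ = 2057.3500 − 0.373 × 79.1833 = 2027.8146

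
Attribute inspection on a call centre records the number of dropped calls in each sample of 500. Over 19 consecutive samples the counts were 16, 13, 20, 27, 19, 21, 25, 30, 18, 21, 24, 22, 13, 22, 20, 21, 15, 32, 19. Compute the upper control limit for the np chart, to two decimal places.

p̄ = Σdᵢ / (k·n) = 398 / (19 × 500) = 0.04189
UCL = np̄ + 3·√(np̄(1−p̄)) = 20.9474 + 3 × √(20.9474×0.95811) = 20.9474 + 3 × 4.4799 = 34.3872

34.39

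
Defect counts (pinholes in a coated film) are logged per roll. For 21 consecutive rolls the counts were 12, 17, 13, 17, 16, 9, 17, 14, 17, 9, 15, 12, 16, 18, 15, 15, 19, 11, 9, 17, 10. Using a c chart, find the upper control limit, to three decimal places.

25.492

c̄ = (12 + 17 + 13 + 17 + 16 + 9 + 17 + 14 + 17 + 9 + 15 + 12 + 16 + 18 + 15 + 15 + 19 + 11 + 9 + 17 + 10) / 21 = 298 / 21 = 14.1905
UCL = c̄ + 3√c̄ = 14.1905 + 3 × √14.1905 = 14.1905 + 3 × 3.7670 = 25.4916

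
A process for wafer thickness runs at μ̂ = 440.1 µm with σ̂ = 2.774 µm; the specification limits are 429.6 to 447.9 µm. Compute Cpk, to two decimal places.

0.94

Cpu = (USL − μ̂) / (3σ̂) = (447.9 − 440.1) / (3 × 2.774) = 0.9373; Cpl = (μ̂ − LSL) / (3σ̂) = (440.1 − 429.6) / (3 × 2.774) = 1.2617; Cpk = min(Cpu, Cpl) = 0.9373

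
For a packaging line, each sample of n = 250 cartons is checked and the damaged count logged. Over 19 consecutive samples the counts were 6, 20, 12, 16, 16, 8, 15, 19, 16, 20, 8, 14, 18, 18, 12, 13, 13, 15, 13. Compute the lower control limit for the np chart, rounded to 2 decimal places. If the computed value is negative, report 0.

p̄ = Σdᵢ / (k·n) = 272 / (19 × 250) = 0.05726
LCL = np̄ − 3·√(np̄(1−p̄)) = 14.3158 − 3 × 3.6737 = 3.2947

3.29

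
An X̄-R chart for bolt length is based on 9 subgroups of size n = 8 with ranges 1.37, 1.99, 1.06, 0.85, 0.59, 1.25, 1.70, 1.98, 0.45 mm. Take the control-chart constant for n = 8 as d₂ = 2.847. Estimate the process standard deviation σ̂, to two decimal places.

R̄ = (1.37 + 1.99 + 1.06 + 0.85 + 0.59 + 1.25 + 1.70 + 1.98 + 0.45) / 9 = 1.2489
σ̂ = R̄ / d₂ = 1.2489 / 2.847 = 0.4387

0.44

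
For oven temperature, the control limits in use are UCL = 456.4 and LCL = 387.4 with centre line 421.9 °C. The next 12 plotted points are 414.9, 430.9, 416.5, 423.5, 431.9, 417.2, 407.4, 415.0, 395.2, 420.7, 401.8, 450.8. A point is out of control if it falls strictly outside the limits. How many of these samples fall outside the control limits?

0

All 12 points lie within [387.4, 456.4].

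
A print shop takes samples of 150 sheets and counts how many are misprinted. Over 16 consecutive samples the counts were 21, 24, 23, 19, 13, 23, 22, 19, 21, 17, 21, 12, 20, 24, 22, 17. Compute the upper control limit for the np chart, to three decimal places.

p̄ = Σdᵢ / (k·n) = 318 / (16 × 150) = 0.13250
UCL = np̄ + 3·√(np̄(1−p̄)) = 19.8750 + 3 × √(19.8750×0.86750) = 19.8750 + 3 × 4.1523 = 32.3319

32.332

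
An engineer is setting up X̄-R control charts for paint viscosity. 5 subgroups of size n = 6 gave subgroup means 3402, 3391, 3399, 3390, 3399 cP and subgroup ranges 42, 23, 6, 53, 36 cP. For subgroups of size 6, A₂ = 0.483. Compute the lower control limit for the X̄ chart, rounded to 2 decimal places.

3380.74

X̄̄ = (3402 + 3391 + 3399 + 3390 + 3399) / 5 = 16981.0000 / 5 = 3396.2000
R̄ = (42 + 23 + 6 + 53 + 36) / 5 = 160.0000 / 5 = 32.0000
LCL = X̄̄ − A₂·R̄ = 3396.2000 − 0.483 × 32.0000 = 3380.7440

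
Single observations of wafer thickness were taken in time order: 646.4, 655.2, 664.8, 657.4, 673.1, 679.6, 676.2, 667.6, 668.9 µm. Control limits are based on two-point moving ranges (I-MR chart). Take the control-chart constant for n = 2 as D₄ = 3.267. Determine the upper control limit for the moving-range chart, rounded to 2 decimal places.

Moving ranges: 8.8, 9.6, 7.4, 15.7, 6.5, 3.4, 8.6, 1.3; M̄R̄ = 61.3000 / 8 = 7.6625
UCL_MR = D₄·M̄R̄ = 3.267 × 7.6625 = 25.0334

25.03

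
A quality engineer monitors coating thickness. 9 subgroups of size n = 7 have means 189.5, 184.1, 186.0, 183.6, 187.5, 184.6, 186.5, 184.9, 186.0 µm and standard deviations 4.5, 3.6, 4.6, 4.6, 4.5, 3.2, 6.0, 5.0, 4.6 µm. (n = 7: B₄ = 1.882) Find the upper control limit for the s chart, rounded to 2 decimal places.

s̄ = (4.5 + 3.6 + 4.6 + 4.6 + 4.5 + 3.2 + 6.0 + 5.0 + 4.6) / 9 = 4.5111
UCL_s = B₄·s̄ = 1.882 × 4.5111 = 8.4899

8.49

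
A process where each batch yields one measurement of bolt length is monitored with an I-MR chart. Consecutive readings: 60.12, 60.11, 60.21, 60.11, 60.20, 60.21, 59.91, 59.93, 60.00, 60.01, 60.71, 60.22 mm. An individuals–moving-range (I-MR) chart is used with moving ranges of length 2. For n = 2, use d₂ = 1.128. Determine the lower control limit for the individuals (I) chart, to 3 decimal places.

59.686

X̄ = (60.12 + 60.11 + 60.21 + 60.11 + 60.20 + 60.21 + 59.91 + 59.93 + 60.00 + 60.01 + 60.71 + 60.22) / 12 = 60.1450
Moving ranges: 0.01, 0.10, 0.10, 0.09, 0.01, 0.30, 0.02, 0.07, 0.01, 0.70, 0.49; M̄R̄ = 1.9000 / 11 = 0.1727
LCL = X̄ − 3·M̄R̄/d₂ = 60.1450 − 3 × 0.1727 / 1.128 = 59.6856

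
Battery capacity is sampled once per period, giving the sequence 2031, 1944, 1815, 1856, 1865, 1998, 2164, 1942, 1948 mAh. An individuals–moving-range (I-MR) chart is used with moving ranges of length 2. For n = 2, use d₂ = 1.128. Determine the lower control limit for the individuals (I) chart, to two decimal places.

1687.81

X̄ = (2031 + 1944 + 1815 + 1856 + 1865 + 1998 + 2164 + 1942 + 1948) / 9 = 1951.4444
Moving ranges: 87, 129, 41, 9, 133, 166, 222, 6; M̄R̄ = 793.0000 / 8 = 99.1250
LCL = X̄ − 3·M̄R̄/d₂ = 1951.4444 − 3 × 99.1250 / 1.128 = 1687.8141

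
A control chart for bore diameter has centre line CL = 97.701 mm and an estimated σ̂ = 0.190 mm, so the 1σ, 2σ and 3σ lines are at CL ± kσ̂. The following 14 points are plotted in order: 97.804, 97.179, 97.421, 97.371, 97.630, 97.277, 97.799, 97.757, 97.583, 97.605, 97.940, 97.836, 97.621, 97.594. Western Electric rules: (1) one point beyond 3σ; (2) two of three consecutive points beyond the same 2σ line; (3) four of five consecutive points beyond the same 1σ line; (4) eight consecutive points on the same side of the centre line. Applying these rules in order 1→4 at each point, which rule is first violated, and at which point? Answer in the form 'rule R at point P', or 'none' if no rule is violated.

rule 3 at point 6

Zone of each point (C = within 1σ̂, B = 1σ̂–2σ̂, A = 2σ̂–3σ̂, * = beyond 3σ̂; sign = side of CL): 1:+C, 2:-A, 3:-B, 4:-B, 5:-C, 6:-A, 7:+C, 8:+C, 9:-C, 10:-C, 11:+B, 12:+C, 13:-C, 14:-C
Rule 3 (four of five consecutive points beyond the same 1σ limit) is satisfied at point 6.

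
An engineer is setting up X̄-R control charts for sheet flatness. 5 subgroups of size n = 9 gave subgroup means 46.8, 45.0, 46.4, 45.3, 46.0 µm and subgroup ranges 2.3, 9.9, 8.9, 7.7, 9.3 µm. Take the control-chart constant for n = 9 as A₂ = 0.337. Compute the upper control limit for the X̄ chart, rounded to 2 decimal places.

48.47

X̄̄ = (46.8 + 45.0 + 46.4 + 45.3 + 46.0) / 5 = 229.5000 / 5 = 45.9000
R̄ = (2.3 + 9.9 + 8.9 + 7.7 + 9.3) / 5 = 38.1000 / 5 = 7.6200
UCL = X̄̄ + A₂·R̄ = 45.9000 + 0.337 × 7.6200 = 48.4679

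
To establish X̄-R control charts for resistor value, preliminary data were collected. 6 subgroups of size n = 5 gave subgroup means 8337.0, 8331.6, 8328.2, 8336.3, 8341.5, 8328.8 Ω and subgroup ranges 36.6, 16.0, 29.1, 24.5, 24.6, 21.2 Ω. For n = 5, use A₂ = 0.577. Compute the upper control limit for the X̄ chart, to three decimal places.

X̄̄ = (8337.0 + 8331.6 + 8328.2 + 8336.3 + 8341.5 + 8328.8) / 6 = 50003.4000 / 6 = 8333.9000
R̄ = (36.6 + 16.0 + 29.1 + 24.5 + 24.6 + 21.2) / 6 = 152.0000 / 6 = 25.3333
UCL = X̄̄ + A₂·R̄ = 8333.9000 + 0.577 × 25.3333 = 8348.5173

8348.517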